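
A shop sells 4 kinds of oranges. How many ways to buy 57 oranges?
C(57+4-1, 4-1) = C(60, 3) = 34220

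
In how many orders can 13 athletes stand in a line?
13! = 6227020800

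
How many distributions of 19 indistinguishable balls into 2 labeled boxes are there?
C(19+2-1, 2-1) = C(20, 1) = 20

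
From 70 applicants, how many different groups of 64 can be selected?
C(70,64) = 70!/(64!×6!) = 131115985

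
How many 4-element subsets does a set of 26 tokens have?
C(26,4) = 26!/(4!×22!) = 14950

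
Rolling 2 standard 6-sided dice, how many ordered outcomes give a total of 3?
Coefficient of x^3 in (x + x² + ... + x^6)^2. By inclusion-exclusion on dice exceeding 6: Σ_j (-1)^j C(2,j)·C(3-1-6j, 1) = C(2,0)·C(2,1) = 1·2 = 2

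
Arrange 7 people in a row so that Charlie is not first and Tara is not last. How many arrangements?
By inclusion-exclusion: 7! - 2×(7-1)! + (7-2)! = 5040 - 1440 + 120 = 3720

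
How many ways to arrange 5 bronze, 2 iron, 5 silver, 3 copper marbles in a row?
15! / (5! × 2! × 5! × 3!) = 7567560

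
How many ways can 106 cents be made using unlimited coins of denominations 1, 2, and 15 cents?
Coefficient of x^106 in 1/(1-x^1) · 1/(1-x^2) · 1/(1-x^15). Case on j = number of 15-cent coins (j = 0..7); remainder r = 106 - 15j is made from {1,2} in ⌊r/2⌋+1 ways. r = 106, 91, 76, 61, 46, 31, 16, 1 → 54 + 46 + 39 + 31 + 24 + 16 + 9 + 1 = 220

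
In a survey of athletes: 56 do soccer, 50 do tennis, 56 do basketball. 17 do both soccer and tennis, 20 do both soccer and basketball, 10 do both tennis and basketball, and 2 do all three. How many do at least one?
|A∪B∪C| = 56+50+56-17-20-10+2 = 117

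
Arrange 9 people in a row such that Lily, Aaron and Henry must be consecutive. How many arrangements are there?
Treat the 3 as one block: (9-3+1)! × 3! = 5040 × 6 = 30240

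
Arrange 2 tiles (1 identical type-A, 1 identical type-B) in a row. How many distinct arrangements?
2! / (1! × 1!) = 2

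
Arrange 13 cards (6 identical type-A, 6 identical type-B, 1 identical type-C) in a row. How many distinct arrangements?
13! / (6! × 6! × 1!) = 12012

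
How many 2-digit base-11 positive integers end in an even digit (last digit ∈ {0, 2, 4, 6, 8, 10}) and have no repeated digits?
Last∈{0,2,4,6,8,10}. Last=0: 10. Last nonzero: 5×9×P(9,0) = 45. Total = 55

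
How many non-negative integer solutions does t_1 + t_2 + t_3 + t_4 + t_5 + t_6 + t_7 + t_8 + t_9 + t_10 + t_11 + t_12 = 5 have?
C(5+12-1, 12-1) = C(16, 11) = 4368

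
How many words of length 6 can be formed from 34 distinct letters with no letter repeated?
P(34,6) = 34!/(34-6)! = 968330880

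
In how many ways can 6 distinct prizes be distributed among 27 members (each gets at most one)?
P(27,6) = 27!/(27-6)! = 213127200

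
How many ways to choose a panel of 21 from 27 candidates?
C(27,21) = 27!/(21!×6!) = 296010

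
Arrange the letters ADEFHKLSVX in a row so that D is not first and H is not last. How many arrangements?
By inclusion-exclusion: 10! - 2×(10-1)! + (10-2)! = 3628800 - 725760 + 40320 = 2943360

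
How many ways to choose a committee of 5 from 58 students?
C(58,5) = 58!/(5!×53!) = 4582116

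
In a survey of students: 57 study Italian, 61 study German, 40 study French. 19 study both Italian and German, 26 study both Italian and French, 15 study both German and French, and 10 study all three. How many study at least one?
|A∪B∪C| = 57+61+40-19-26-15+10 = 108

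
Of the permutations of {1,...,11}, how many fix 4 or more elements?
Exactly j fixed points: C(11,j)·!(11-j); sum over j ≥ 4 (derangement numbers via !m = (m-1)·(!(m-1) + !(m-2)): !0..!7 = 1, 0, 1, 2, 9, 44, 265, 1854). Σ_{j=4}^{11} C(11,j)·!(11-j) = C(11,4)·!7 + C(11,5)·!6 + C(11,6)·!5 + C(11,7)·!4 + C(11,8)·!3 + C(11,9)·!2 + C(11,10)·!1 + C(11,11)·!0 = 330·1854 + 462·265 + 462·44 + 330·9 + 165·2 + 55·1 + 11·0 + 1·1 = 757934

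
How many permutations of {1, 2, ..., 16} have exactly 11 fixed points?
Choose the 11 fixed points C(16,11) = 4368, derange the rest: !5 = Σ_{j=0}^{5} (-1)^j·5!/j! = 120 - 120 + 60 - 20 + 5 - 1 = 44. Product = 4368 × 44 = 192192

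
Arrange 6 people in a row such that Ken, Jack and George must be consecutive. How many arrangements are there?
Treat the 3 as one block: (6-3+1)! × 3! = 24 × 6 = 144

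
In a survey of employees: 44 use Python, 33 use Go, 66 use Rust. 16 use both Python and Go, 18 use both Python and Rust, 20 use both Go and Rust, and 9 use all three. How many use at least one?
|A∪B∪C| = 44+33+66-16-18-20+9 = 98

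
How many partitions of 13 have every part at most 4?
Let r_j(i) = number of partitions of i into parts ≤ j, for i = 0..13. r_1(i) = 1 for all i; r_j(i) = r_{j-1}(i) + r_j(i-j). Rows j = 2..4: ≤2: 1 1 2 2 3 3 4 4 5 5 6 6 7 7; ≤3: 1 1 2 3 4 5 7 8 10 12 14 16 19 21; ≤4: 1 1 2 3 5 6 9 11 15 18 23 27 34 39. r_4(13) = 39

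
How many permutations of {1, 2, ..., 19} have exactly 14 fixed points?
Choose the 14 fixed points C(19,14) = 11628, derange the rest: !5 = Σ_{j=0}^{5} (-1)^j·5!/j! = 120 - 120 + 60 - 20 + 5 - 1 = 44. Product = 11628 × 44 = 511632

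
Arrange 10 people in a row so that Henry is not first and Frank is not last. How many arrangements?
By inclusion-exclusion: 10! - 2×(10-1)! + (10-2)! = 3628800 - 725760 + 40320 = 2943360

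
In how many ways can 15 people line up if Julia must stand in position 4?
Fix one position: (15-1)! = 87178291200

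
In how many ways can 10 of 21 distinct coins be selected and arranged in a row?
P(21,10) = 21!/(21-10)! = 1279935820800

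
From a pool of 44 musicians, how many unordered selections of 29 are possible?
C(44,29) = 44!/(29!×15!) = 229911617056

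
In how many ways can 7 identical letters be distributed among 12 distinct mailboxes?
C(7+12-1, 12-1) = C(18, 11) = 31824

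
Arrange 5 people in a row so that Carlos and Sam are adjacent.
Treat as block: (5-1)! × 2! = 24 × 2 = 48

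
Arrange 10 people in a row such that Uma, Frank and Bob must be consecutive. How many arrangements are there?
Treat the 3 as one block: (10-3+1)! × 3! = 40320 × 6 = 241920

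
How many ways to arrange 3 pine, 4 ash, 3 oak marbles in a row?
10! / (3! × 4! × 3!) = 4200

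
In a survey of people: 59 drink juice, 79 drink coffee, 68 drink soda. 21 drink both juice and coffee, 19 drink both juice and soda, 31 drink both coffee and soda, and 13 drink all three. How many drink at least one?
|A∪B∪C| = 59+79+68-21-19-31+13 = 148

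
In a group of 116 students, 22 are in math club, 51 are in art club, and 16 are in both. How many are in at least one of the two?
|A∪B| = |A| + |B| - |A∩B| = 22 + 51 - 16 = 57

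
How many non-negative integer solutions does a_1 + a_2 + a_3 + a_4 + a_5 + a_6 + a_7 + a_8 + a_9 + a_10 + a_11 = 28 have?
C(28+11-1, 11-1) = C(38, 10) = 472733756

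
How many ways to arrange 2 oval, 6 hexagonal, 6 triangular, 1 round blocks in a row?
15! / (2! × 6! × 6! × 1!) = 1261260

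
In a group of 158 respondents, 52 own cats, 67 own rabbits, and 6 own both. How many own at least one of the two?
|A∪B| = |A| + |B| - |A∩B| = 52 + 67 - 6 = 113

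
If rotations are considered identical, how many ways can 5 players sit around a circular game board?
Circular: fix one position, arrange the rest. (5-1)! = 24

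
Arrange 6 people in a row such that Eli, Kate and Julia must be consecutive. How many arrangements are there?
Treat the 3 as one block: (6-3+1)! × 3! = 24 × 6 = 144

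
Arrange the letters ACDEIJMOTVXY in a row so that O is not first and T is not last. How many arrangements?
By inclusion-exclusion: 12! - 2×(12-1)! + (12-2)! = 479001600 - 79833600 + 3628800 = 402796800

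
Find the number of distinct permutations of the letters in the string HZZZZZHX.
8! / (1! × 2! × 5!) = 168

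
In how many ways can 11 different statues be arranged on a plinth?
11! = 39916800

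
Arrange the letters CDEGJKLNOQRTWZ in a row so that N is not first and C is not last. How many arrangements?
By inclusion-exclusion: 14! - 2×(14-1)! + (14-2)! = 87178291200 - 12454041600 + 479001600 = 75203251200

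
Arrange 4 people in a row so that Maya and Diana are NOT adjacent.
Total - adjacent = 4! - (4-1)!×2 = 24 - 12 = 12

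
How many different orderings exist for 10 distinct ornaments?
10! = 3628800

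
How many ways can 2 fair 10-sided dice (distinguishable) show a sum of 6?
Coefficient of x^6 in (x + x² + ... + x^10)^2. By inclusion-exclusion on dice exceeding 10: Σ_j (-1)^j C(2,j)·C(6-1-10j, 1) = C(2,0)·C(5,1) = 1·5 = 5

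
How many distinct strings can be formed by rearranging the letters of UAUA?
4! / (2! × 2!) = 6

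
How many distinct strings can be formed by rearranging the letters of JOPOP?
5! / (2! × 2! × 1!) = 30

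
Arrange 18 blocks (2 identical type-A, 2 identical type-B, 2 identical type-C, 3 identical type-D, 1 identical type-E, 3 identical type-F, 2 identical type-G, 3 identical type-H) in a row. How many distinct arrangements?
18! / (2! × 2! × 2! × 3! × 1! × 3! × 2! × 3!) = 1852538688000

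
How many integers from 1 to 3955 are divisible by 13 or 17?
⌊3955/13⌋ + ⌊3955/17⌋ - ⌊3955/221⌋ = 304 + 232 - 17 = 519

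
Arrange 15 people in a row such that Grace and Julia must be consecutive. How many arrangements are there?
Treat the 2 as one block: (15-2+1)! × 2! = 87178291200 × 2 = 174356582400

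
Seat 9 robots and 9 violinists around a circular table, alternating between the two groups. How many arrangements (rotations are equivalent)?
Fix one of the robots: (9-1)! ways for the remaining robots, × 9! ways for the violinists = 40320 × 362880 = 14631321600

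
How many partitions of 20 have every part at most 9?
Let r_j(i) = number of partitions of i into parts ≤ j, for i = 0..20. r_1(i) = 1 for all i; r_j(i) = r_{j-1}(i) + r_j(i-j). Rows j = 2..9: ≤2: 1 1 2 2 3 3 4 4 5 5 6 6 7 7 8 8 9 9 10 10 11; ≤3: 1 1 2 3 4 5 7 8 10 12 14 16 19 21 24 27 30 33 37 40 44; ≤4: 1 1 2 3 5 6 9 11 15 18 23 27 34 39 47 54 64 72 84 94 108; ≤5: 1 1 2 3 5 7 10 13 18 23 30 37 47 57 70 84 101 119 141 164 192; ≤6: 1 1 2 3 5 7 11 14 20 26 35 44 58 71 90 110 136 163 199 235 282; ≤7: 1 1 2 3 5 7 11 15 21 28 38 49 65 82 105 131 164 201 248 300 364; ≤8: 1 1 2 3 5 7 11 15 22 29 40 52 70 89 116 146 186 230 288 352 434; ≤9: 1 1 2 3 5 7 11 15 22 30 41 54 73 94 123 157 201 252 318 393 488. r_9(20) = 488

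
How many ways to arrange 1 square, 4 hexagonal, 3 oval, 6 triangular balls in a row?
14! / (1! × 4! × 3! × 6!) = 840840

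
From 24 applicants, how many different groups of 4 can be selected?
C(24,4) = 24!/(4!×20!) = 10626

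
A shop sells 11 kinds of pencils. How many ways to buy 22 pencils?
C(22+11-1, 11-1) = C(32, 10) = 64512240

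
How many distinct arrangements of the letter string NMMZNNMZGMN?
11! / (1! × 4! × 2! × 4!) = 34650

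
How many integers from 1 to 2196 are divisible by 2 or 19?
⌊2196/2⌋ + ⌊2196/19⌋ - ⌊2196/38⌋ = 1098 + 115 - 57 = 1156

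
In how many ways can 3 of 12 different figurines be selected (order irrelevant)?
C(12,3) = 12!/(3!×9!) = 220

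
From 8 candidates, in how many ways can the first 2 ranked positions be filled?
P(8,2) = 8!/(8-2)! = 56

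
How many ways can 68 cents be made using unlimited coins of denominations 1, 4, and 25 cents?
Coefficient of x^68 in 1/(1-x^1) · 1/(1-x^4) · 1/(1-x^25). Case on j = number of 25-cent coins (j = 0..2); remainder r = 68 - 25j is made from {1,4} in ⌊r/4⌋+1 ways. r = 68, 43, 18 → 18 + 11 + 5 = 34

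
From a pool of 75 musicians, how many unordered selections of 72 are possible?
C(75,72) = 75!/(72!×3!) = 67525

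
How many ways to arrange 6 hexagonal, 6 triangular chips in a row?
12! / (6! × 6!) = 924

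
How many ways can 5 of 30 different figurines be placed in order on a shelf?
P(30,5) = 30!/(30-5)! = 17100720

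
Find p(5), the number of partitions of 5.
Pentagonal recurrence p(n) = p(n-1) + p(n-2) - p(n-5) - p(n-7) + p(n-12) + p(n-15) - ... gives p(0..4) = 1, 1, 2, 3, 5. p(5) = p(4) + p(3) - p(0) = 5 + 3 - 1 = 7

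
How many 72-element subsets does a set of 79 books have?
C(79,72) = 79!/(72!×7!) = 2898753715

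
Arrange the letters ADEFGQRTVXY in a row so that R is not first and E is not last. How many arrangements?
By inclusion-exclusion: 11! - 2×(11-1)! + (11-2)! = 39916800 - 7257600 + 362880 = 33022080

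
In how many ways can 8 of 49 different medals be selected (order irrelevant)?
C(49,8) = 49!/(8!×41!) = 450978066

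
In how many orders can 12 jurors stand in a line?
12! = 479001600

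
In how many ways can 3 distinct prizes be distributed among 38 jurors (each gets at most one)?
P(38,3) = 38!/(38-3)! = 50616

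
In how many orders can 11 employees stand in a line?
11! = 39916800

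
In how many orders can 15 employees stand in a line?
15! = 1307674368000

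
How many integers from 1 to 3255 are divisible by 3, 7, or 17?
⌊3255/3⌋+⌊3255/7⌋+⌊3255/17⌋ - ⌊3255/21⌋-⌊3255/51⌋-⌊3255/119⌋ + ⌊3255/357⌋ = 1085+465+191 - 155-63-27 + 9 = 1505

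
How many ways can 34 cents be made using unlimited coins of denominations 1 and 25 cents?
Coefficient of x^34 in 1/(1-x^1) · 1/(1-x^25). Use j coins of 25 for j = 0..⌊34/25⌋ = 1, the rest in 1s: 1 + 1 = 2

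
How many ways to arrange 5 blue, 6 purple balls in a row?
11! / (5! × 6!) = 462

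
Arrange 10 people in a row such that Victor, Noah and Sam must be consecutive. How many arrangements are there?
Treat the 3 as one block: (10-3+1)! × 3! = 40320 × 6 = 241920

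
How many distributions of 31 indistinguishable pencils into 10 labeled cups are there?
C(31+10-1, 10-1) = C(40, 9) = 273438880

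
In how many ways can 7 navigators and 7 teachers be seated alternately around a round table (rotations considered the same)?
Fix one of the navigators: (7-1)! ways for the remaining navigators, × 7! ways for the teachers = 720 × 5040 = 3628800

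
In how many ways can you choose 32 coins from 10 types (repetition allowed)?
C(32+10-1, 10-1) = C(41, 9) = 350343565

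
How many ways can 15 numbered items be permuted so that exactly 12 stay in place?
Choose the 12 fixed points C(15,12) = 455, derange the rest: !3 = Σ_{j=0}^{3} (-1)^j·3!/j! = 6 - 6 + 3 - 1 = 2. Product = 455 × 2 = 910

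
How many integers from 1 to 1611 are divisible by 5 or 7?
⌊1611/5⌋ + ⌊1611/7⌋ - ⌊1611/35⌋ = 322 + 230 - 46 = 506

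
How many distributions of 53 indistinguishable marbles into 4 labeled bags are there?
C(53+4-1, 4-1) = C(56, 3) = 27720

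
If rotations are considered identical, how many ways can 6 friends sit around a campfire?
Circular: fix one position, arrange the rest. (6-1)! = 120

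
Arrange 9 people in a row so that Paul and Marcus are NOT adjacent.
Total - adjacent = 9! - (9-1)!×2 = 362880 - 80640 = 282240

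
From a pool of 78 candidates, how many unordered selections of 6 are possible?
C(78,6) = 78!/(6!×72!) = 256851595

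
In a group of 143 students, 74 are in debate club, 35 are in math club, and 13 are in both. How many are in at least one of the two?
|A∪B| = |A| + |B| - |A∩B| = 74 + 35 - 13 = 96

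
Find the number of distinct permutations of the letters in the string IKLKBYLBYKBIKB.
14! / (4! × 2! × 2! × 2! × 4!) = 18918900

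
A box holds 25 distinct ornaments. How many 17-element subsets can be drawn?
C(25,17) = 25!/(17!×8!) = 1081575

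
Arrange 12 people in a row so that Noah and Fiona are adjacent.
Treat as block: (12-1)! × 2! = 39916800 × 2 = 79833600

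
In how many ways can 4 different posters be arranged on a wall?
4! = 24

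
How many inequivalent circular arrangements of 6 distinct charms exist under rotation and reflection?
(6-1)!/2 = 120/2 = 60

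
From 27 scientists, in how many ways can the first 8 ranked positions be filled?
P(27,8) = 27!/(27-8)! = 89513424000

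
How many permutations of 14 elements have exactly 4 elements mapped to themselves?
Choose the 4 fixed points C(14,4) = 1001, derange the rest: !10 = Σ_{j=0}^{10} (-1)^j·10!/j! = 3628800 - 3628800 + 1814400 - 604800 + 151200 - 30240 + 5040 - 720 + 90 - 10 + 1 = 1334961. Product = 1001 × 1334961 = 1336295961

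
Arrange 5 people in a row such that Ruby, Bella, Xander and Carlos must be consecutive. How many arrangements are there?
Treat the 4 as one block: (5-4+1)! × 4! = 2 × 24 = 48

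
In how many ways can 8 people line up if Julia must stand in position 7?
Fix one position: (8-1)! = 5040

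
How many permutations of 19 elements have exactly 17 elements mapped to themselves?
Choose the 17 fixed points C(19,17) = 171, derange the rest: !2 = Σ_{j=0}^{2} (-1)^j·2!/j! = 2 - 2 + 1 = 1. Product = 171 × 1 = 171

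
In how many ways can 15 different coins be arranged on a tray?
15! = 1307674368000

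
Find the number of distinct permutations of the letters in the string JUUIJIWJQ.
9! / (2! × 3! × 2! × 1! × 1!) = 15120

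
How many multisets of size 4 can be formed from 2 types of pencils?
C(4+2-1, 2-1) = C(5, 1) = 5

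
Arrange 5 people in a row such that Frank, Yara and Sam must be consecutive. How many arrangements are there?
Treat the 3 as one block: (5-3+1)! × 3! = 6 × 6 = 36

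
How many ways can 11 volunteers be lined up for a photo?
11! = 39916800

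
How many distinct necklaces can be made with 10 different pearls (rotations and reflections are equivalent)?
(10-1)!/2 = 362880/2 = 181440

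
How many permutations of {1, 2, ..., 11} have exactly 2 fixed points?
Choose the 2 fixed points C(11,2) = 55, derange the rest: !9 = Σ_{j=0}^{9} (-1)^j·9!/j! = 362880 - 362880 + 181440 - 60480 + 15120 - 3024 + 504 - 72 + 9 - 1 = 133496. Product = 55 × 133496 = 7342280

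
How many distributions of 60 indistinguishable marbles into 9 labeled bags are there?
C(60+9-1, 9-1) = C(68, 8) = 7392009768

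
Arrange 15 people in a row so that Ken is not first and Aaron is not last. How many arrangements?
By inclusion-exclusion: 15! - 2×(15-1)! + (15-2)! = 1307674368000 - 174356582400 + 6227020800 = 1139544806400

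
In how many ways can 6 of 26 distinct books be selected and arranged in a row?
P(26,6) = 26!/(26-6)! = 165765600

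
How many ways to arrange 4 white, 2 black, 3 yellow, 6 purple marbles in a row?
15! / (4! × 2! × 3! × 6!) = 6306300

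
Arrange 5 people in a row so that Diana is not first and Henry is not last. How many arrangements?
By inclusion-exclusion: 5! - 2×(5-1)! + (5-2)! = 120 - 48 + 6 = 78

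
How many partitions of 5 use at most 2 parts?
By conjugation, equals partitions of 5 into parts ≤ 2. Let r_j(i) = number of partitions of i into parts ≤ j, for i = 0..5. r_1(i) = 1 for all i; r_j(i) = r_{j-1}(i) + r_j(i-j). Rows j = 2..2: ≤2: 1 1 2 2 3 3. r_2(5) = 3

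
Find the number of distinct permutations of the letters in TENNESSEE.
9! / (1! × 4! × 2! × 2!) = 3780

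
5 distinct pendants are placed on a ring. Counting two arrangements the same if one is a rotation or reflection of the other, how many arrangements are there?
(5-1)!/2 = 24/2 = 12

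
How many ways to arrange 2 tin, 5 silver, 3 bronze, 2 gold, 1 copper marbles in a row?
13! / (2! × 5! × 3! × 2! × 1!) = 2162160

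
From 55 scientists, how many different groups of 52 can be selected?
C(55,52) = 55!/(52!×3!) = 26235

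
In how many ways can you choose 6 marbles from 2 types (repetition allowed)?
C(6+2-1, 2-1) = C(7, 1) = 7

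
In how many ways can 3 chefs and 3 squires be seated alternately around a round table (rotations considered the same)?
Fix one of the chefs: (3-1)! ways for the remaining chefs, × 3! ways for the squires = 2 × 6 = 12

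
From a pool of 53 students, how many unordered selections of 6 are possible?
C(53,6) = 53!/(6!×47!) = 22957480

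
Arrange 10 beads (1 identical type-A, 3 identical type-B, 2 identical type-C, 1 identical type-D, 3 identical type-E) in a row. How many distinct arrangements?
10! / (1! × 3! × 2! × 1! × 3!) = 50400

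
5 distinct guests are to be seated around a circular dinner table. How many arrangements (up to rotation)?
Circular: fix one position, arrange the rest. (5-1)! = 24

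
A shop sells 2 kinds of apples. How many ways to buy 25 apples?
C(25+2-1, 2-1) = C(26, 1) = 26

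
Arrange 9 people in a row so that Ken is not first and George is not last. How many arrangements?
By inclusion-exclusion: 9! - 2×(9-1)! + (9-2)! = 362880 - 80640 + 5040 = 287280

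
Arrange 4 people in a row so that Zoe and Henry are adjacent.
Treat as block: (4-1)! × 2! = 6 × 2 = 12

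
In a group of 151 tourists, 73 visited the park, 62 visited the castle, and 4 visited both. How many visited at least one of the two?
|A∪B| = |A| + |B| - |A∩B| = 73 + 62 - 4 = 131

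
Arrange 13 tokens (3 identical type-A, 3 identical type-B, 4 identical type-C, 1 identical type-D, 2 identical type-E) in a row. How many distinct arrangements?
13! / (3! × 3! × 4! × 1! × 2!) = 3603600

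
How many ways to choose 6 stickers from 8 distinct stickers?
C(8,6) = 8!/(6!×2!) = 28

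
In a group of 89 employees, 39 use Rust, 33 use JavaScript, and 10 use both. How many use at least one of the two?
|A∪B| = |A| + |B| - |A∩B| = 39 + 33 - 10 = 62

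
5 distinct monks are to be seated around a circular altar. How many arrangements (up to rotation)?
Circular: fix one position, arrange the rest. (5-1)! = 24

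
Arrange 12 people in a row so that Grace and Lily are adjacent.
Treat as block: (12-1)! × 2! = 39916800 × 2 = 79833600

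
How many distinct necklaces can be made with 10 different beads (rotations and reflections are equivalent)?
(10-1)!/2 = 362880/2 = 181440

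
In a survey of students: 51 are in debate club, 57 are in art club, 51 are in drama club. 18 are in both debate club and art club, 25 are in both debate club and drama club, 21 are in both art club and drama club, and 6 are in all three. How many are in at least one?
|A∪B∪C| = 51+57+51-18-25-21+6 = 101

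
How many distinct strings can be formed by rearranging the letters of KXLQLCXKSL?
10! / (2! × 1! × 2! × 1! × 1! × 3!) = 151200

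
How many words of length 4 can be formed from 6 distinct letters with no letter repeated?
P(6,4) = 6!/(6-4)! = 360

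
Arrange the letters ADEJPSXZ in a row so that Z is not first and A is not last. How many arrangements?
By inclusion-exclusion: 8! - 2×(8-1)! + (8-2)! = 40320 - 10080 + 720 = 30960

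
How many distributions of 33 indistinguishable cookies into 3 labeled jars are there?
C(33+3-1, 3-1) = C(35, 2) = 595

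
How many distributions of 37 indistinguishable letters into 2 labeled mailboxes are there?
C(37+2-1, 2-1) = C(38, 1) = 38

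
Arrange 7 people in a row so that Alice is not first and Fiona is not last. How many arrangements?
By inclusion-exclusion: 7! - 2×(7-1)! + (7-2)! = 5040 - 1440 + 120 = 3720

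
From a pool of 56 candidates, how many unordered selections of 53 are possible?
C(56,53) = 56!/(53!×3!) = 27720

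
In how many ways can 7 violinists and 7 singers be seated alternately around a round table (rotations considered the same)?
Fix one of the violinists: (7-1)! ways for the remaining violinists, × 7! ways for the singers = 720 × 5040 = 3628800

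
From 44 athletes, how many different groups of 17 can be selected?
C(44,17) = 44!/(17!×27!) = 686353797976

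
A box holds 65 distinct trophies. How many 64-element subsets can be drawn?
C(65,64) = 65!/(64!×1!) = 65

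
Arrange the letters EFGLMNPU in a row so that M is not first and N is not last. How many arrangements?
By inclusion-exclusion: 8! - 2×(8-1)! + (8-2)! = 40320 - 10080 + 720 = 30960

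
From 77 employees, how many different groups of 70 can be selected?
C(77,70) = 77!/(70!×7!) = 2404808340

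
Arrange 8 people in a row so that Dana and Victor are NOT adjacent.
Total - adjacent = 8! - (8-1)!×2 = 40320 - 10080 = 30240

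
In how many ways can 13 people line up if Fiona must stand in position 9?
Fix one position: (13-1)! = 479001600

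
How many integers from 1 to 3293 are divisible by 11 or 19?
⌊3293/11⌋ + ⌊3293/19⌋ - ⌊3293/209⌋ = 299 + 173 - 15 = 457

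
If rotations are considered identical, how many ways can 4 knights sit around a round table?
Circular: fix one position, arrange the rest. (4-1)! = 6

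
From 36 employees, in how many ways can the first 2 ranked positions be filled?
P(36,2) = 36!/(36-2)! = 1260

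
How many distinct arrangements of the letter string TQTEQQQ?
7! / (2! × 4! × 1!) = 105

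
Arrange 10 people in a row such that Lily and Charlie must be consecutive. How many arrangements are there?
Treat the 2 as one block: (10-2+1)! × 2! = 362880 × 2 = 725760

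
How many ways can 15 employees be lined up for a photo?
15! = 1307674368000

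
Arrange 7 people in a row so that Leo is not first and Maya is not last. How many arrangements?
By inclusion-exclusion: 7! - 2×(7-1)! + (7-2)! = 5040 - 1440 + 120 = 3720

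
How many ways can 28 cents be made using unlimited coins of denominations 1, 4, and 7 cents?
Coefficient of x^28 in 1/(1-x^1) · 1/(1-x^4) · 1/(1-x^7). Case on j = number of 7-cent coins (j = 0..4); remainder r = 28 - 7j is made from {1,4} in ⌊r/4⌋+1 ways. r = 28, 21, 14, 7, 0 → 8 + 6 + 4 + 2 + 1 = 21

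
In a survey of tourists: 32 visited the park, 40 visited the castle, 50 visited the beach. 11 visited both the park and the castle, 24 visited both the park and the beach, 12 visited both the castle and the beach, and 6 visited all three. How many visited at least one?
|A∪B∪C| = 32+40+50-11-24-12+6 = 81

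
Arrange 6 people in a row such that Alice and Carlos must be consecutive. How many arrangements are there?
Treat the 2 as one block: (6-2+1)! × 2! = 120 × 2 = 240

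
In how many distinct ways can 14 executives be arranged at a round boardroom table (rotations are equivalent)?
Circular: fix one position, arrange the rest. (14-1)! = 6227020800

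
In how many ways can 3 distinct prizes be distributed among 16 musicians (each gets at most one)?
P(16,3) = 16!/(16-3)! = 3360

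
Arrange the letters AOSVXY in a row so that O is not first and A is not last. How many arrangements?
By inclusion-exclusion: 6! - 2×(6-1)! + (6-2)! = 720 - 240 + 24 = 504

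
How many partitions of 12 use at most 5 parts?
By conjugation, equals partitions of 12 into parts ≤ 5. Let r_j(i) = number of partitions of i into parts ≤ j, for i = 0..12. r_1(i) = 1 for all i; r_j(i) = r_{j-1}(i) + r_j(i-j). Rows j = 2..5: ≤2: 1 1 2 2 3 3 4 4 5 5 6 6 7; ≤3: 1 1 2 3 4 5 7 8 10 12 14 16 19; ≤4: 1 1 2 3 5 6 9 11 15 18 23 27 34; ≤5: 1 1 2 3 5 7 10 13 18 23 30 37 47. r_5(12) = 47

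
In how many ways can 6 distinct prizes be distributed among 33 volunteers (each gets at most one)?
P(33,6) = 33!/(33-6)! = 797448960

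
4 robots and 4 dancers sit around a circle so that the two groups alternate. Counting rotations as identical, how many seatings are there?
Fix one of the robots: (4-1)! ways for the remaining robots, × 4! ways for the dancers = 6 × 24 = 144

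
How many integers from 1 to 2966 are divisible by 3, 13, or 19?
⌊2966/3⌋+⌊2966/13⌋+⌊2966/19⌋ - ⌊2966/39⌋-⌊2966/57⌋-⌊2966/247⌋ + ⌊2966/741⌋ = 988+228+156 - 76-52-12 + 4 = 1236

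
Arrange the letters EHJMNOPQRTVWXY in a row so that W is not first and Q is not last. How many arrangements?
By inclusion-exclusion: 14! - 2×(14-1)! + (14-2)! = 87178291200 - 12454041600 + 479001600 = 75203251200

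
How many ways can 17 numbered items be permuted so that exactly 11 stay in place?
Choose the 11 fixed points C(17,11) = 12376, derange the rest: !6 = Σ_{j=0}^{6} (-1)^j·6!/j! = 720 - 720 + 360 - 120 + 30 - 6 + 1 = 265. Product = 12376 × 265 = 3279640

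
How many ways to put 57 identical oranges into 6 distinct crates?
C(57+6-1, 6-1) = C(62, 5) = 6471002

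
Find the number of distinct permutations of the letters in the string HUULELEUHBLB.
12! / (2! × 3! × 3! × 2! × 2!) = 1663200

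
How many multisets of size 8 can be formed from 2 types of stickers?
C(8+2-1, 2-1) = C(9, 1) = 9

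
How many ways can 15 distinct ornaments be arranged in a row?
15! = 1307674368000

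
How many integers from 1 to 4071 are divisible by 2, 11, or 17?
⌊4071/2⌋+⌊4071/11⌋+⌊4071/17⌋ - ⌊4071/22⌋-⌊4071/34⌋-⌊4071/187⌋ + ⌊4071/374⌋ = 2035+370+239 - 185-119-21 + 10 = 2329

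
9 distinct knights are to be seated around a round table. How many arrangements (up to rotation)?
Circular: fix one position, arrange the rest. (9-1)! = 40320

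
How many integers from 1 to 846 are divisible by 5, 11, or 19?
⌊846/5⌋+⌊846/11⌋+⌊846/19⌋ - ⌊846/55⌋-⌊846/95⌋-⌊846/209⌋ + ⌊846/1045⌋ = 169+76+44 - 15-8-4 + 0 = 262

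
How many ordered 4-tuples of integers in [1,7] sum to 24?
Coefficient of x^24 in (x + x² + ... + x^7)^4. By inclusion-exclusion on dice exceeding 7: Σ_j (-1)^j C(4,j)·C(24-1-7j, 3) = C(4,0)·C(23,3) - C(4,1)·C(16,3) + C(4,2)·C(9,3) = 1·1771 - 4·560 + 6·84 = 35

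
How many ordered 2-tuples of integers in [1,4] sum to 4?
Coefficient of x^4 in (x + x² + ... + x^4)^2. By inclusion-exclusion on dice exceeding 4: Σ_j (-1)^j C(2,j)·C(4-1-4j, 1) = C(2,0)·C(3,1) = 1·3 = 3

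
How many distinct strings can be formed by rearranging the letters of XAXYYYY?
7! / (1! × 4! × 2!) = 105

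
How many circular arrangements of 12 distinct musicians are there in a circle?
Circular: fix one position, arrange the rest. (12-1)! = 39916800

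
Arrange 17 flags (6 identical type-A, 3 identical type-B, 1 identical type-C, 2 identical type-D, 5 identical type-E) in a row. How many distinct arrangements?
17! / (6! × 3! × 1! × 2! × 5!) = 343062720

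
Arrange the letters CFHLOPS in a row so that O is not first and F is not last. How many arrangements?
By inclusion-exclusion: 7! - 2×(7-1)! + (7-2)! = 5040 - 1440 + 120 = 3720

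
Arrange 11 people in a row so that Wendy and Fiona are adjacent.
Treat as block: (11-1)! × 2! = 3628800 × 2 = 7257600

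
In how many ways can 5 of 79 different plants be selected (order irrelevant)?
C(79,5) = 79!/(5!×74!) = 22537515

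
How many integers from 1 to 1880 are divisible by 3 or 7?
⌊1880/3⌋ + ⌊1880/7⌋ - ⌊1880/21⌋ = 626 + 268 - 89 = 805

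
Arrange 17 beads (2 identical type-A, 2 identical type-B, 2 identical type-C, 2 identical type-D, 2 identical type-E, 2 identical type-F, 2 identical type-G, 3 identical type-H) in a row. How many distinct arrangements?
17! / (2! × 2! × 2! × 2! × 2! × 2! × 2! × 3!) = 463134672000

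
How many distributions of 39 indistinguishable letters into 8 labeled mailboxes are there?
C(39+8-1, 8-1) = C(46, 7) = 53524680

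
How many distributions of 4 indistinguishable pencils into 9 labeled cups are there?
C(4+9-1, 9-1) = C(12, 8) = 495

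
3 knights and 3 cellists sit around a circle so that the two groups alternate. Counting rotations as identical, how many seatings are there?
Fix one of the knights: (3-1)! ways for the remaining knights, × 3! ways for the cellists = 2 × 6 = 12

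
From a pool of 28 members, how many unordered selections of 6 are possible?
C(28,6) = 28!/(6!×22!) = 376740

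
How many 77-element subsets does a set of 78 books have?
C(78,77) = 78!/(77!×1!) = 78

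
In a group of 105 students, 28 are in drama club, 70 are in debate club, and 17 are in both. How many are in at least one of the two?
|A∪B| = |A| + |B| - |A∩B| = 28 + 70 - 17 = 81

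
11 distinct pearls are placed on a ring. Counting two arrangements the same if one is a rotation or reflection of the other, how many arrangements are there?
(11-1)!/2 = 3628800/2 = 1814400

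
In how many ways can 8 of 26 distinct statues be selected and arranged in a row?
P(26,8) = 26!/(26-8)! = 62990928000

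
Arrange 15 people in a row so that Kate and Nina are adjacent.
Treat as block: (15-1)! × 2! = 87178291200 × 2 = 174356582400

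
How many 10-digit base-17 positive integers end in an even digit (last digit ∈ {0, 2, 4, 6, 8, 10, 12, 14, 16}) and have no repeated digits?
Last∈{0,2,4,6,8,10,12,14,16}. Last=0: 4151347200. Last nonzero: 8×15×P(15,8) = 31135104000. Total = 35286451200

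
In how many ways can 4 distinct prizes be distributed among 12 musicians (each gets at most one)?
P(12,4) = 12!/(12-4)! = 11880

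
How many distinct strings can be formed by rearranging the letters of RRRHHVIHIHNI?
12! / (3! × 1! × 1! × 4! × 3!) = 554400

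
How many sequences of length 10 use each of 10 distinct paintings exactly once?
10! = 3628800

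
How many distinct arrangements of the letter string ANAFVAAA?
8! / (5! × 1! × 1! × 1!) = 336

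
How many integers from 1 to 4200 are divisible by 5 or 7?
⌊4200/5⌋ + ⌊4200/7⌋ - ⌊4200/35⌋ = 840 + 600 - 120 = 1320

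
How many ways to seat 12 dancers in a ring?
Circular: fix one position, arrange the rest. (12-1)! = 39916800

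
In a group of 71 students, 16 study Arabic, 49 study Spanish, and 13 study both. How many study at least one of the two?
|A∪B| = |A| + |B| - |A∩B| = 16 + 49 - 13 = 52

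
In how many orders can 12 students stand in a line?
12! = 479001600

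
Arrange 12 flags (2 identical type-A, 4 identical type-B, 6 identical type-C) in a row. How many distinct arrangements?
12! / (2! × 4! × 6!) = 13860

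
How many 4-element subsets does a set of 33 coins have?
C(33,4) = 33!/(4!×29!) = 40920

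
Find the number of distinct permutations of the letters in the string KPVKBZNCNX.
10! / (2! × 2! × 1! × 1! × 1! × 1! × 1! × 1!) = 907200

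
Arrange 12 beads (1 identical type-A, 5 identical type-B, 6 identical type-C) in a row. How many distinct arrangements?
12! / (1! × 5! × 6!) = 5544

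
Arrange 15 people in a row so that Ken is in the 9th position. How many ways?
Fix one position: (15-1)! = 87178291200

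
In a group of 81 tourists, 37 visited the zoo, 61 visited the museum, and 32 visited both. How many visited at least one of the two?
|A∪B| = |A| + |B| - |A∩B| = 37 + 61 - 32 = 66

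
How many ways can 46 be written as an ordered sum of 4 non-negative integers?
C(46+4-1, 4-1) = C(49, 3) = 18424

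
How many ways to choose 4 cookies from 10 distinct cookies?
C(10,4) = 10!/(4!×6!) = 210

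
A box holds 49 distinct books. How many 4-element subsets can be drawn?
C(49,4) = 49!/(4!×45!) = 211876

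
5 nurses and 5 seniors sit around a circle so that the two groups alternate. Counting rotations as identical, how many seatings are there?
Fix one of the nurses: (5-1)! ways for the remaining nurses, × 5! ways for the seniors = 24 × 120 = 2880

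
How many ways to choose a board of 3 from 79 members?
C(79,3) = 79!/(3!×76!) = 79079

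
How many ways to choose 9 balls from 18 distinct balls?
C(18,9) = 18!/(9!×9!) = 48620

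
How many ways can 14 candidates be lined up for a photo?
14! = 87178291200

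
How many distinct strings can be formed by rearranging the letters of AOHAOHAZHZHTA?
13! / (4! × 1! × 2! × 4! × 2!) = 2702700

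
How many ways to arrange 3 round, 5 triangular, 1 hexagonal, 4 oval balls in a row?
13! / (3! × 5! × 1! × 4!) = 360360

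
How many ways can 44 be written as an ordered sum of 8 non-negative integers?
C(44+8-1, 8-1) = C(51, 7) = 115775100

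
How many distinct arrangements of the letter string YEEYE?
5! / (3! × 2!) = 10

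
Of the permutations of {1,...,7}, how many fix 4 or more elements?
Exactly j fixed points: C(7,j)·!(7-j); sum over j ≥ 4 (derangement numbers via !m = (m-1)·(!(m-1) + !(m-2)): !0..!3 = 1, 0, 1, 2). Σ_{j=4}^{7} C(7,j)·!(7-j) = C(7,4)·!3 + C(7,5)·!2 + C(7,6)·!1 + C(7,7)·!0 = 35·2 + 21·1 + 7·0 + 1·1 = 92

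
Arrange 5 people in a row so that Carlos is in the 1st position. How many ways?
Fix one position: (5-1)! = 24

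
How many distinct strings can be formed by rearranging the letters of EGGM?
4! / (1! × 1! × 2!) = 12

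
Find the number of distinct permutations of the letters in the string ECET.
4! / (2! × 1! × 1!) = 12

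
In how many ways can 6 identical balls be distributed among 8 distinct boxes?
C(6+8-1, 8-1) = C(13, 7) = 1716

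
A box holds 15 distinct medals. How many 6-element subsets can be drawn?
C(15,6) = 15!/(6!×9!) = 5005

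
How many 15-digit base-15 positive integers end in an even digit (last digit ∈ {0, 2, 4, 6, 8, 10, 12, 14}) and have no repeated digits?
Last∈{0,2,4,6,8,10,12,14}. Last=0: 87178291200. Last nonzero: 7×13×P(13,13) = 566658892800. Total = 653837184000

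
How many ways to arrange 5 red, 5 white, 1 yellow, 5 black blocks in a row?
16! / (5! × 5! × 1! × 5!) = 12108096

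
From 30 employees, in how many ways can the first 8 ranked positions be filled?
P(30,8) = 30!/(30-8)! = 235989936000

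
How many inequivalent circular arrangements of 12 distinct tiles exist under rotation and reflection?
(12-1)!/2 = 39916800/2 = 19958400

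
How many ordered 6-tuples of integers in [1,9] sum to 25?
Coefficient of x^25 in (x + x² + ... + x^9)^6. By inclusion-exclusion on dice exceeding 9: Σ_j (-1)^j C(6,j)·C(25-1-9j, 5) = C(6,0)·C(24,5) - C(6,1)·C(15,5) + C(6,2)·C(6,5) = 1·42504 - 6·3003 + 15·6 = 24576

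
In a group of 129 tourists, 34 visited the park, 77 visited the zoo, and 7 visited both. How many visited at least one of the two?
|A∪B| = |A| + |B| - |A∩B| = 34 + 77 - 7 = 104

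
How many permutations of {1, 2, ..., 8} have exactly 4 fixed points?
Choose the 4 fixed points C(8,4) = 70, derange the rest: !4 = Σ_{j=0}^{4} (-1)^j·4!/j! = 24 - 24 + 12 - 4 + 1 = 9. Product = 70 × 9 = 630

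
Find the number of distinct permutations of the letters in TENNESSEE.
9! / (1! × 4! × 2! × 2!) = 3780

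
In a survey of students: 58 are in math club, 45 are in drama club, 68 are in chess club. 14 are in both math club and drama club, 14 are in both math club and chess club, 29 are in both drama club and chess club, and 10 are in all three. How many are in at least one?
|A∪B∪C| = 58+45+68-14-14-29+10 = 124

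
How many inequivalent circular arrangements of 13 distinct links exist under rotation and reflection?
(13-1)!/2 = 479001600/2 = 239500800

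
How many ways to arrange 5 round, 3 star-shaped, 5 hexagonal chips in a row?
13! / (5! × 3! × 5!) = 72072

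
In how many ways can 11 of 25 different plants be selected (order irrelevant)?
C(25,11) = 25!/(11!×14!) = 4457400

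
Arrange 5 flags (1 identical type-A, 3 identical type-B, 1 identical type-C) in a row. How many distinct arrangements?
5! / (1! × 3! × 1!) = 20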